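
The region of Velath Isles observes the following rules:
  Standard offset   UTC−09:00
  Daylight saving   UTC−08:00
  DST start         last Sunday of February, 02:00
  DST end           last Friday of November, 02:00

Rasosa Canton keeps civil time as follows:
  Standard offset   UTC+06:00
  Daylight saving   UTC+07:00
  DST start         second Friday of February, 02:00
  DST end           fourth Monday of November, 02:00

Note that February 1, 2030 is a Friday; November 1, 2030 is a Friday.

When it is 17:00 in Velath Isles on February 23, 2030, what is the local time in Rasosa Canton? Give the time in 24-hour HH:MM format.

1 February 2030 is a Friday, so Sundays fall on 3, 10, 17, 24; the last is February 24.
1 November 2030 is a Friday, so Fridays fall on 1, 8, 15, 22, 29; the last is November 29.
Daylight saving runs 24 February – 29 November; February 23, 2030 is outside that window, so Velath Isles is on standard time at UTC−09:00.
17:00 Velath Isles + 9h = 02:00 UTC (rolling into the next day, 24 February 2030).
1 February 2030 is a Friday, so the first Friday is February 1 and the second is February 8.
1 November 2030 is a Friday, so the first Monday is November 4 and the fourth is November 25.
At the standard offset (UTC+06:00), 02:00 UTC + 6h = 08:00 Rasosa Canton standard time.
Daylight saving runs 8 February – 25 November; the standard-time date in Rasosa Canton, February 24, 2030, is inside that window, so Rasosa Canton is at UTC+07:00.
02:00 UTC + 7h = 09:00 Rasosa Canton.

09:00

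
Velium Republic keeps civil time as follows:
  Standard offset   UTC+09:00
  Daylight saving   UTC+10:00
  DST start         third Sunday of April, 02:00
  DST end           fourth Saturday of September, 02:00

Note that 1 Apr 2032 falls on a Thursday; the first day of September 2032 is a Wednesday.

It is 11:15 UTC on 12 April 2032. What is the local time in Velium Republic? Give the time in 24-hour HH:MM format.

20:15

1 April 2032 is a Thursday, so the first Sunday is April 4 and the third is April 18.
1 September 2032 is a Wednesday, so the first Saturday is September 4 and the fourth is September 25.
At the standard offset (UTC+09:00), 11:15 UTC + 9h = 20:15 Velium Republic standard time.
The standard-time date in Velium Republic, 12 April 2032, does not fall between 18 April and 25 September, so daylight saving is not in effect and Velium Republic is at UTC+09:00.
11:15 UTC + 9h = 20:15 local.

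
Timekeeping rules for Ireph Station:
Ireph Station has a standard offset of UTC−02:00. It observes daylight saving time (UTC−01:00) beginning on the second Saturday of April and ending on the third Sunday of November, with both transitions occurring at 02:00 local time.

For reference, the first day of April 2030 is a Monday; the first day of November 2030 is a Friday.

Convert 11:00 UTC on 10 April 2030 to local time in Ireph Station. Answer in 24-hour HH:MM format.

09:00

1 April 2030 is a Monday, so the first Saturday is April 6 and the second is April 13.
1 November 2030 is a Friday, so the first Sunday is November 3 and the third is November 17.
At the standard offset (UTC−02:00), 11:00 UTC − 2h = 09:00 Ireph Station standard time.
Daylight saving runs 13 April – 17 November; the standard-time date in Ireph Station, 10 April 2030, is outside that window, so Ireph Station is on standard time at UTC−02:00.
11:00 UTC − 2h = 09:00 local.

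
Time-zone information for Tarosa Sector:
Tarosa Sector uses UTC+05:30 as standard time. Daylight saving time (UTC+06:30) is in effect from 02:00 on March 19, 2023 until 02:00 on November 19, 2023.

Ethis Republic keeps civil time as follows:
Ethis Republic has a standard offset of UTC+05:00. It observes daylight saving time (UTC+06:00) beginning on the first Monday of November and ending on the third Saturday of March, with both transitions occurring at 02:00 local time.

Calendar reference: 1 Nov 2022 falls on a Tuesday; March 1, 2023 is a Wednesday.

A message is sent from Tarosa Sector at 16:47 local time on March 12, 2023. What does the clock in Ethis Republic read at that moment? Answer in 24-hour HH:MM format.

17:17

March 12, 2023 does not fall between 19 March and 19 November, so daylight saving is not in effect and Tarosa Sector is at UTC+05:30.
16:47 Tarosa Sector − 5h30m = 11:17 UTC.
1 November 2022 is a Tuesday, so the first Monday is November 7.
1 March 2023 is a Wednesday, so the first Saturday is March 4 and the third is March 18.
At the standard offset (UTC+05:00), 11:17 UTC + 5h = 16:17 Ethis Republic standard time.
Daylight saving runs 7 November 2022 – 18 March 2023; the standard-time date in Ethis Republic, March 12, 2023, is inside that window, so Ethis Republic is at UTC+06:00.
11:17 UTC + 6h = 17:17 Ethis Republic.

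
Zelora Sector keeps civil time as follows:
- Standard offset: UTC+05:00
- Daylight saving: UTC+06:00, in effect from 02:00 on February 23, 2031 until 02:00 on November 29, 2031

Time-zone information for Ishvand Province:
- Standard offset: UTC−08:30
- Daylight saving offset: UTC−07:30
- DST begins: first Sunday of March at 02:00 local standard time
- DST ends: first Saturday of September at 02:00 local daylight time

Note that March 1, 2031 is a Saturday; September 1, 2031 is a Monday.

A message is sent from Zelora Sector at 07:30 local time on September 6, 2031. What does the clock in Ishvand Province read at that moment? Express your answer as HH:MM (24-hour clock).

18:00

September 6, 2031 lies within the daylight-saving period (23 February – 29 November), so Zelora Sector is on daylight time, UTC+06:00.
07:30 Zelora Sector − 6h = 01:30 UTC.
1 March 2031 is a Saturday, so the first Sunday is March 2.
1 September 2031 is a Monday, so the first Saturday is September 6.
At the standard offset (UTC−08:30), 01:30 UTC − 8h30m = 17:00 Ishvand Province standard time (rolling into the previous day, 5 September 2031).
The standard-time date in Ishvand Province, September 5, 2031, lies within the daylight-saving period (2 March – 6 September), so Ishvand Province is on daylight time, UTC−07:30.
01:30 UTC − 7h30m = 18:00 Ishvand Province (rolling into the previous day, 5 September 2031).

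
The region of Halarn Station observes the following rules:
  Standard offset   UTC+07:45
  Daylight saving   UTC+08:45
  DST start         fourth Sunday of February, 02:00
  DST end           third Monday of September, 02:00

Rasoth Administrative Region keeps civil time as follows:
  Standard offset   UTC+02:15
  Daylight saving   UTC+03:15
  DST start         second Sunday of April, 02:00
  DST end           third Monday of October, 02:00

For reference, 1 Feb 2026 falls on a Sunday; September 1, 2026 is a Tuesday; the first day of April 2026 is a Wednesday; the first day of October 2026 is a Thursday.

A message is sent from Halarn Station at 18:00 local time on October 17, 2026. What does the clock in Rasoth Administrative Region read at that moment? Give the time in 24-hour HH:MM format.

13:30

1 February 2026 is a Sunday, so the first Sunday is February 1 and the fourth is February 22.
1 September 2026 is a Tuesday, so the first Monday is September 7 and the third is September 21.
Daylight saving runs 22 February – 21 September; October 17, 2026 is outside that window, so Halarn Station is on standard time at UTC+07:45.
18:00 Halarn Station − 7h45m = 10:15 UTC.
1 April 2026 is a Wednesday, so the first Sunday is April 5 and the second is April 12.
1 October 2026 is a Thursday, so the first Monday is October 5 and the third is October 19.
At the standard offset (UTC+02:15), 10:15 UTC + 2h15m = 12:30 Rasoth Administrative Region standard time.
The standard-time date in Rasoth Administrative Region, October 17, 2026, lies within the daylight-saving period (12 April – 19 October), so Rasoth Administrative Region is on daylight time, UTC+03:15.
10:15 UTC + 3h15m = 13:30 Rasoth Administrative Region.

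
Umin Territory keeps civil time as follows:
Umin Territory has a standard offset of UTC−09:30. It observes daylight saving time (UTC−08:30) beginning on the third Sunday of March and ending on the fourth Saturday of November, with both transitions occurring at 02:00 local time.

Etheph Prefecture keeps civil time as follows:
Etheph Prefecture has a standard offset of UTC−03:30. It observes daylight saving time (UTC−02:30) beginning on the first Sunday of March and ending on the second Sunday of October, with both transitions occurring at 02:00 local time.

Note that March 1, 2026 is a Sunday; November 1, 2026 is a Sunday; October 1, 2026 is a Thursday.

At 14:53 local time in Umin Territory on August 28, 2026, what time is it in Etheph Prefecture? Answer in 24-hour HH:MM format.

20:53

1 March 2026 is a Sunday, so the first Sunday is March 1 and the third is March 15.
1 November 2026 is a Sunday, so the first Saturday is November 7 and the fourth is November 28.
August 28, 2026 lies within the daylight-saving period (15 March – 28 November), so Umin Territory is on daylight time, UTC−08:30.
14:53 Umin Territory + 8h30m = 23:23 UTC.
1 March 2026 is a Sunday, so the first Sunday is March 1.
1 October 2026 is a Thursday, so the first Sunday is October 4 and the second is October 11.
At the standard offset (UTC−03:30), 23:23 UTC − 3h30m = 19:53 Etheph Prefecture standard time.
The standard-time date in Etheph Prefecture, August 28, 2026, lies within the daylight-saving period (1 March – 11 October), so Etheph Prefecture is on daylight time, UTC−02:30.
23:23 UTC − 2h30m = 20:53 Etheph Prefecture.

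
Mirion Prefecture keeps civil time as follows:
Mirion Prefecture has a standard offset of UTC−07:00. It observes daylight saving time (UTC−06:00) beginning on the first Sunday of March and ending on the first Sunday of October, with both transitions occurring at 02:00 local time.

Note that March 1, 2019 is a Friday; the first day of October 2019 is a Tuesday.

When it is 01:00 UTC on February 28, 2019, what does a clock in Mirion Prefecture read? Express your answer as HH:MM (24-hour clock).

1 March 2019 is a Friday, so the first Sunday is March 3.
1 October 2019 is a Tuesday, so the first Sunday is October 6.
At the standard offset (UTC−07:00), 01:00 UTC − 7h = 18:00 Mirion Prefecture standard time (rolling into the previous day, 27 February 2019).
Daylight saving runs 3 March – 6 October; the standard-time date in Mirion Prefecture, February 27, 2019, is outside that window, so Mirion Prefecture is on standard time at UTC−07:00.
01:00 UTC − 7h = 18:00 local (rolling into the previous day, 27 February 2019).

18:00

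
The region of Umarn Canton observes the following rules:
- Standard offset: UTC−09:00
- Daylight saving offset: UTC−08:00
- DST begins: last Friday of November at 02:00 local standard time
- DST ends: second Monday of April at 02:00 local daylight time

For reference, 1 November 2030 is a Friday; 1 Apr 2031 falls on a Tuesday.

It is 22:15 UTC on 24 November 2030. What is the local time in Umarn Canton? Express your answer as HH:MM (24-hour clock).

13:15

1 November 2030 is a Friday, so Fridays fall on 1, 8, 15, 22, 29; the last is November 29.
1 April 2031 is a Tuesday, so the first Monday is April 7 and the second is April 14.
At the standard offset (UTC−09:00), 22:15 UTC − 9h = 13:15 Umarn Canton standard time.
The standard-time date in Umarn Canton, 24 November 2030, does not fall between 29 November 2030 and 14 April 2031, so daylight saving is not in effect and Umarn Canton is at UTC−09:00.
22:15 UTC − 9h = 13:15 local.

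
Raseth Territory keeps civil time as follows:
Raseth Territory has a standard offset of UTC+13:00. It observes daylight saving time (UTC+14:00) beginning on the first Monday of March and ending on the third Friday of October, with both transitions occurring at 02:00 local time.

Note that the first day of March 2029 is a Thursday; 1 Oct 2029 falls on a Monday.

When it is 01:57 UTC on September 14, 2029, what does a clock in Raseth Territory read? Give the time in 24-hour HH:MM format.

1 March 2029 is a Thursday, so the first Monday is March 5.
1 October 2029 is a Monday, so the first Friday is October 5 and the third is October 19.
At the standard offset (UTC+13:00), 01:57 UTC + 13h = 14:57 Raseth Territory standard time.
Daylight saving runs 5 March – 19 October; the standard-time date in Raseth Territory, September 14, 2029, is inside that window, so Raseth Territory is at UTC+14:00.
01:57 UTC + 14h = 15:57 local.

15:57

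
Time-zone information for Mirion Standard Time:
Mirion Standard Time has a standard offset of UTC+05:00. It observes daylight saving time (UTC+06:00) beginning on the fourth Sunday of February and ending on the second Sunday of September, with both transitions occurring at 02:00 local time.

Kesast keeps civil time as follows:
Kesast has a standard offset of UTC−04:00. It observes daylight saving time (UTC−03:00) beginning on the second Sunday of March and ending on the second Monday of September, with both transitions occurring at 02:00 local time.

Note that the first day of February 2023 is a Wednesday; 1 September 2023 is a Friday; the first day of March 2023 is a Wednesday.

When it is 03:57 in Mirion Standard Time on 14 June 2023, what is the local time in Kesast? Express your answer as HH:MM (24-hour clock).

18:57

1 February 2023 is a Wednesday, so the first Sunday is February 5 and the fourth is February 26.
1 September 2023 is a Friday, so the first Sunday is September 3 and the second is September 10.
14 June 2023 lies within the daylight-saving period (26 February – 10 September), so Mirion Standard Time is on daylight time, UTC+06:00.
03:57 Mirion Standard Time − 6h = 21:57 UTC (rolling into the previous day, 13 June 2023).
1 March 2023 is a Wednesday, so the first Sunday is March 5 and the second is March 12.
1 September 2023 is a Friday, so the first Monday is September 4 and the second is September 11.
At the standard offset (UTC−04:00), 21:57 UTC − 4h = 17:57 Kesast standard time.
The standard-time date in Kesast, 13 June 2023, lies within the daylight-saving period (12 March – 11 September), so Kesast is on daylight time, UTC−03:00.
21:57 UTC − 3h = 18:57 Kesast.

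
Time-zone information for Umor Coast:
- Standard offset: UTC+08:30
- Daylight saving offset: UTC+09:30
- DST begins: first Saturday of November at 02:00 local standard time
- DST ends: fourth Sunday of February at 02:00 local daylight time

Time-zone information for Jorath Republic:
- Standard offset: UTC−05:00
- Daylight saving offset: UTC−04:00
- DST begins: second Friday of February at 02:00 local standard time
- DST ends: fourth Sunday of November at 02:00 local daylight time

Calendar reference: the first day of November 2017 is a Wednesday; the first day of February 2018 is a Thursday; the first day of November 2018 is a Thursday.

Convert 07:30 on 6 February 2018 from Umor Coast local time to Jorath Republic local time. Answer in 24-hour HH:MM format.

1 November 2017 is a Wednesday, so the first Saturday is November 4.
1 February 2018 is a Thursday, so the first Sunday is February 4 and the fourth is February 25.
6 February 2018 lies within the daylight-saving period (4 November 2017 – 25 February 2018), so Umor Coast is on daylight time, UTC+09:30.
07:30 Umor Coast − 9h30m = 22:00 UTC (rolling into the previous day, 5 February 2018).
1 February 2018 is a Thursday, so the first Friday is February 2 and the second is February 9.
1 November 2018 is a Thursday, so the first Sunday is November 4 and the fourth is November 25.
At the standard offset (UTC−05:00), 22:00 UTC − 5h = 17:00 Jorath Republic standard time.
The standard-time date in Jorath Republic, 5 February 2018, does not fall between 9 February and 25 November, so daylight saving is not in effect and Jorath Republic is at UTC−05:00.
22:00 UTC − 5h = 17:00 Jorath Republic.

17:00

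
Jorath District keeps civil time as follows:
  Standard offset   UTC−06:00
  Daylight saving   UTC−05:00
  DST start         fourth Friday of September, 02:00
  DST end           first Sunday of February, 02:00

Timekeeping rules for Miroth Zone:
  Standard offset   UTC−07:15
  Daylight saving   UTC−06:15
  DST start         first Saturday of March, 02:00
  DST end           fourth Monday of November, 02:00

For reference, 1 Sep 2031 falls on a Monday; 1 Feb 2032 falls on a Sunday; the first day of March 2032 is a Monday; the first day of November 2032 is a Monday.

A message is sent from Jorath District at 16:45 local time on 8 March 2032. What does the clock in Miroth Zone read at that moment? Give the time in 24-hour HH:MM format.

16:30

1 September 2031 is a Monday, so the first Friday is September 5 and the fourth is September 26.
1 February 2032 is a Sunday, so the first Sunday is February 1.
8 March 2032 does not fall between 26 September 2031 and 1 February 2032, so daylight saving is not in effect and Jorath District is at UTC−06:00.
16:45 Jorath District + 6h = 22:45 UTC.
1 March 2032 is a Monday, so the first Saturday is March 6.
1 November 2032 is a Monday, so the first Monday is November 1 and the fourth is November 22.
At the standard offset (UTC−07:15), 22:45 UTC − 7h15m = 15:30 Miroth Zone standard time.
The standard-time date in Miroth Zone, 8 March 2032, lies within the daylight-saving period (6 March – 22 November), so Miroth Zone is on daylight time, UTC−06:15.
22:45 UTC − 6h15m = 16:30 Miroth Zone.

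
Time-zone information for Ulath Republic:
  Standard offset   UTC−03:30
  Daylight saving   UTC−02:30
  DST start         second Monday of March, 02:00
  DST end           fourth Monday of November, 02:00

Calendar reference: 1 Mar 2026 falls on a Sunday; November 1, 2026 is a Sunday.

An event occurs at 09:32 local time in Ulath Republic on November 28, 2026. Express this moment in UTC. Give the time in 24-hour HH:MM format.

1 March 2026 is a Sunday, so the first Monday is March 2 and the second is March 9.
1 November 2026 is a Sunday, so the first Monday is November 2 and the fourth is November 23.
Daylight saving runs 9 March – 23 November; November 28, 2026 is outside that window, so Ulath Republic is on standard time at UTC−03:30.
09:32 local + 3h30m = 13:02 UTC.

13:02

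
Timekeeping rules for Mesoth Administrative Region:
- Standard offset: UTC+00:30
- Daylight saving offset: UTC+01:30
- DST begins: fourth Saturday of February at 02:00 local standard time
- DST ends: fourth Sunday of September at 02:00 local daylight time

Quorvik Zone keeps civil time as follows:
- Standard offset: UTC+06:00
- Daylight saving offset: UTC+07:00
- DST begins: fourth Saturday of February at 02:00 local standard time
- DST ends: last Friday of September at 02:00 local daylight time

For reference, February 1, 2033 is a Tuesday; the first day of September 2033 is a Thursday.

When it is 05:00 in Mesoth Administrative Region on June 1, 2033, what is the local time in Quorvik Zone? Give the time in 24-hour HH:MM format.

1 February 2033 is a Tuesday, so the first Saturday is February 5 and the fourth is February 26.
1 September 2033 is a Thursday, so the first Sunday is September 4 and the fourth is September 25.
Daylight saving runs 26 February – 25 September; June 1, 2033 is inside that window, so Mesoth Administrative Region is at UTC+01:30.
05:00 Mesoth Administrative Region − 1h30m = 03:30 UTC.
1 February 2033 is a Tuesday, so the first Saturday is February 5 and the fourth is February 26.
1 September 2033 is a Thursday, so Fridays fall on 2, 9, 16, 23, 30; the last is September 30.
At the standard offset (UTC+06:00), 03:30 UTC + 6h = 09:30 Quorvik Zone standard time.
The standard-time date in Quorvik Zone, June 1, 2033, falls between 26 February and 30 September, so daylight saving is in effect and Quorvik Zone is at UTC+07:00.
03:30 UTC + 7h = 10:30 Quorvik Zone.

10:30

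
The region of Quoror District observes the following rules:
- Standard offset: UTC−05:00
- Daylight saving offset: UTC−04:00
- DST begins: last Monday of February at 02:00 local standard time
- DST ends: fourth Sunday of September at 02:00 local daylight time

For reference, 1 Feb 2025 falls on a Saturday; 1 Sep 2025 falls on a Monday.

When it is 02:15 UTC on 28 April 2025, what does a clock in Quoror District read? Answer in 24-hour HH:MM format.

22:15

1 February 2025 is a Saturday, so Mondays fall on 3, 10, 17, 24; the last is February 24.
1 September 2025 is a Monday, so the first Sunday is September 7 and the fourth is September 28.
At the standard offset (UTC−05:00), 02:15 UTC − 5h = 21:15 Quoror District standard time (rolling into the previous day, 27 April 2025).
The standard-time date in Quoror District, 27 April 2025, falls between 24 February and 28 September, so daylight saving is in effect and Quoror District is at UTC−04:00.
02:15 UTC − 4h = 22:15 local (rolling into the previous day, 27 April 2025).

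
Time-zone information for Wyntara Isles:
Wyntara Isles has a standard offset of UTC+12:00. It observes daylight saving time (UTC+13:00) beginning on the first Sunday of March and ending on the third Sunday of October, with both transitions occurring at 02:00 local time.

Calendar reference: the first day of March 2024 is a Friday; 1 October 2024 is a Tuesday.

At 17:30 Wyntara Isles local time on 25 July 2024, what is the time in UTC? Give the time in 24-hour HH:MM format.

1 March 2024 is a Friday, so the first Sunday is March 3.
1 October 2024 is a Tuesday, so the first Sunday is October 6 and the third is October 20.
Daylight saving runs 3 March – 20 October; 25 July 2024 is inside that window, so Wyntara Isles is at UTC+13:00.
17:30 local − 13h = 04:30 UTC.

04:30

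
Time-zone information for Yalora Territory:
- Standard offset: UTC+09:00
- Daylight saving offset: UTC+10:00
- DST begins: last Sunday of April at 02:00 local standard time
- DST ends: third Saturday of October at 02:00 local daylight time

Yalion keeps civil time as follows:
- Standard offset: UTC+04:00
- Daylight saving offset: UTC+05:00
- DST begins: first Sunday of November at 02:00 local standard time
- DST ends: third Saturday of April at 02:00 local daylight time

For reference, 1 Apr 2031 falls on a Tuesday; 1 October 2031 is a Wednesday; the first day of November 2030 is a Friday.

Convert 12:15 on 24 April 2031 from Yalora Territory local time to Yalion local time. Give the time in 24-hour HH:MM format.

1 April 2031 is a Tuesday, so Sundays fall on 6, 13, 20, 27; the last is April 27.
1 October 2031 is a Wednesday, so the first Saturday is October 4 and the third is October 18.
24 April 2031 is outside the daylight-saving period (27 April – 18 October), so Yalora Territory is on standard time, UTC+09:00.
12:15 Yalora Territory − 9h = 03:15 UTC.
1 November 2030 is a Friday, so the first Sunday is November 3.
1 April 2031 is a Tuesday, so the first Saturday is April 5 and the third is April 19.
At the standard offset (UTC+04:00), 03:15 UTC + 4h = 07:15 Yalion standard time.
The standard-time date in Yalion, 24 April 2031, does not fall between 3 November 2030 and 19 April 2031, so daylight saving is not in effect and Yalion is at UTC+04:00.
03:15 UTC + 4h = 07:15 Yalion.

07:15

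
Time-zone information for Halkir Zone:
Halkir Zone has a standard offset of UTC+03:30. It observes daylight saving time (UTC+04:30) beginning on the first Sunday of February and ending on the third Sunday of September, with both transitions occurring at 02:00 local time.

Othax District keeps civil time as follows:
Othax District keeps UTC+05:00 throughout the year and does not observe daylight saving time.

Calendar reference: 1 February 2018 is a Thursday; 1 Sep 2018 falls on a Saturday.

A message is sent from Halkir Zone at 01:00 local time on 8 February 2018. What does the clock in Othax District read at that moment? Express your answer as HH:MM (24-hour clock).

01:30

1 February 2018 is a Thursday, so the first Sunday is February 4.
1 September 2018 is a Saturday, so the first Sunday is September 2 and the third is September 16.
8 February 2018 falls between 4 February and 16 September, so daylight saving is in effect and Halkir Zone is at UTC+04:30.
01:00 Halkir Zone − 4h30m = 20:30 UTC (rolling into the previous day, 7 February 2018).
Othax District stays on UTC+05:00 all year.
20:30 UTC + 5h = 01:30 Othax District (rolling into the next day, 8 February 2018).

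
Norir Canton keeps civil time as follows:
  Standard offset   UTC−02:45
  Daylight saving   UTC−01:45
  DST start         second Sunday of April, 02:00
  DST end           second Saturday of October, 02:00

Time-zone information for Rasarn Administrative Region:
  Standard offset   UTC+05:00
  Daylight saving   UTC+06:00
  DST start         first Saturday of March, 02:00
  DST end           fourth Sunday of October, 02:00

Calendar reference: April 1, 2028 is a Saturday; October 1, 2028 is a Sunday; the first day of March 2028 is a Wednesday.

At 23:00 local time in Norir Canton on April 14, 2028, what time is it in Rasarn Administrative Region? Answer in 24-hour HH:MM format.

06:45

1 April 2028 is a Saturday, so the first Sunday is April 2 and the second is April 9.
1 October 2028 is a Sunday, so the first Saturday is October 7 and the second is October 14.
April 14, 2028 lies within the daylight-saving period (9 April – 14 October), so Norir Canton is on daylight time, UTC−01:45.
23:00 Norir Canton + 1h45m = 00:45 UTC (rolling into the next day, 15 April 2028).
1 March 2028 is a Wednesday, so the first Saturday is March 4.
1 October 2028 is a Sunday, so the first Sunday is October 1 and the fourth is October 22.
At the standard offset (UTC+05:00), 00:45 UTC + 5h = 05:45 Rasarn Administrative Region standard time.
The standard-time date in Rasarn Administrative Region, April 15, 2028, falls between 4 March and 22 October, so daylight saving is in effect and Rasarn Administrative Region is at UTC+06:00.
00:45 UTC + 6h = 06:45 Rasarn Administrative Region.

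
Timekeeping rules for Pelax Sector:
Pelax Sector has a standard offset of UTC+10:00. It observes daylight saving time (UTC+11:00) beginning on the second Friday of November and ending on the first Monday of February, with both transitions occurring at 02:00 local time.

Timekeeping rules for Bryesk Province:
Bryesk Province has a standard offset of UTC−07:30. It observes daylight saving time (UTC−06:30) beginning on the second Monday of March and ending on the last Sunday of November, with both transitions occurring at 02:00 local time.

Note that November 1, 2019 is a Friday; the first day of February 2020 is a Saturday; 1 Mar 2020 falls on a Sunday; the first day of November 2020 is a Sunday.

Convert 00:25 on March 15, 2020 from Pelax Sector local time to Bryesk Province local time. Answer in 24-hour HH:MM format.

07:55

1 November 2019 is a Friday, so the first Friday is November 1 and the second is November 8.
1 February 2020 is a Saturday, so the first Monday is February 3.
Daylight saving runs 8 November 2019 – 3 February 2020; March 15, 2020 is outside that window, so Pelax Sector is on standard time at UTC+10:00.
00:25 Pelax Sector − 10h = 14:25 UTC (rolling into the previous day, 14 March 2020).
1 March 2020 is a Sunday, so the first Monday is March 2 and the second is March 9.
1 November 2020 is a Sunday, so Sundays fall on 1, 8, 15, 22, 29; the last is November 29.
At the standard offset (UTC−07:30), 14:25 UTC − 7h30m = 06:55 Bryesk Province standard time.
The standard-time date in Bryesk Province, March 14, 2020, falls between 9 March and 29 November, so daylight saving is in effect and Bryesk Province is at UTC−06:30.
14:25 UTC − 6h30m = 07:55 Bryesk Province.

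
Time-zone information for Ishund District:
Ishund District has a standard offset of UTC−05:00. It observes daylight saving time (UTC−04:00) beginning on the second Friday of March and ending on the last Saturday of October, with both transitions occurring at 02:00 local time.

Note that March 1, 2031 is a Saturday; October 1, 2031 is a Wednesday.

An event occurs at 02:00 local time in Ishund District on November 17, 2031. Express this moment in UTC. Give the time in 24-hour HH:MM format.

07:00

1 March 2031 is a Saturday, so the first Friday is March 7 and the second is March 14.
1 October 2031 is a Wednesday, so Saturdays fall on 4, 11, 18, 25; the last is October 25.
November 17, 2031 does not fall between 14 March and 25 October, so daylight saving is not in effect and Ishund District is at UTC−05:00.
02:00 local + 5h = 07:00 UTC.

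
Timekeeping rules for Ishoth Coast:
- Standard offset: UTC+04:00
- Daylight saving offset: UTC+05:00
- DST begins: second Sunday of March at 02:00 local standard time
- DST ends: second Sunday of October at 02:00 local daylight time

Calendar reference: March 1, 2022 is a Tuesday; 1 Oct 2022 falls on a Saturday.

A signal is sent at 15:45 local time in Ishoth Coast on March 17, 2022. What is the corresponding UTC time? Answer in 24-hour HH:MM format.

10:45

1 March 2022 is a Tuesday, so the first Sunday is March 6 and the second is March 13.
1 October 2022 is a Saturday, so the first Sunday is October 2 and the second is October 9.
March 17, 2022 lies within the daylight-saving period (13 March – 9 October), so Ishoth Coast is on daylight time, UTC+05:00.
15:45 local − 5h = 10:45 UTC.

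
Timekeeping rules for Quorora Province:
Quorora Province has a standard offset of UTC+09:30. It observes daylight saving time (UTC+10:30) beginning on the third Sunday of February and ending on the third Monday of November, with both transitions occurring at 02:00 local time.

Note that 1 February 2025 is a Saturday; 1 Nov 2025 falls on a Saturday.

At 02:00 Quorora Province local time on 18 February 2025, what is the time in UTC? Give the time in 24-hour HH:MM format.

1 February 2025 is a Saturday, so the first Sunday is February 2 and the third is February 16.
1 November 2025 is a Saturday, so the first Monday is November 3 and the third is November 17.
18 February 2025 falls between 16 February and 17 November, so daylight saving is in effect and Quorora Province is at UTC+10:30.
02:00 local − 10h30m = 15:30 UTC (rolling into the previous day, 17 February 2025).

15:30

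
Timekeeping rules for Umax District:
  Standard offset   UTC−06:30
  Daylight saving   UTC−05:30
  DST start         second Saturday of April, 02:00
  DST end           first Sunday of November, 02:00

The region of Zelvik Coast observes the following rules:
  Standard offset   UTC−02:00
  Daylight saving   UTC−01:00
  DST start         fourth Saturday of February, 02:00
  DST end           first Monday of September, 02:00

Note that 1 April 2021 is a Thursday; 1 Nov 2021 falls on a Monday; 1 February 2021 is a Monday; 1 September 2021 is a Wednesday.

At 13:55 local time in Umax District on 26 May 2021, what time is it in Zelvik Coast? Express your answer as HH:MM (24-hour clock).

18:25

1 April 2021 is a Thursday, so the first Saturday is April 3 and the second is April 10.
1 November 2021 is a Monday, so the first Sunday is November 7.
26 May 2021 falls between 10 April and 7 November, so daylight saving is in effect and Umax District is at UTC−05:30.
13:55 Umax District + 5h30m = 19:25 UTC.
1 February 2021 is a Monday, so the first Saturday is February 6 and the fourth is February 27.
1 September 2021 is a Wednesday, so the first Monday is September 6.
At the standard offset (UTC−02:00), 19:25 UTC − 2h = 17:25 Zelvik Coast standard time.
The standard-time date in Zelvik Coast, 26 May 2021, falls between 27 February and 6 September, so daylight saving is in effect and Zelvik Coast is at UTC−01:00.
19:25 UTC − 1h = 18:25 Zelvik Coast.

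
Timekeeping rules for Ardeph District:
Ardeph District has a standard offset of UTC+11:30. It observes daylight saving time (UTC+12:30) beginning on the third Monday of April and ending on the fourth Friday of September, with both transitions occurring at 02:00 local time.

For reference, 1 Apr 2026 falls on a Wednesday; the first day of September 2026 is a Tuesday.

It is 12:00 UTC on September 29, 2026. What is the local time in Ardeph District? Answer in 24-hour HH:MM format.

23:30

1 April 2026 is a Wednesday, so the first Monday is April 6 and the third is April 20.
1 September 2026 is a Tuesday, so the first Friday is September 4 and the fourth is September 25.
At the standard offset (UTC+11:30), 12:00 UTC + 11h30m = 23:30 Ardeph District standard time.
The standard-time date in Ardeph District, September 29, 2026, is outside the daylight-saving period (20 April – 25 September), so Ardeph District is on standard time, UTC+11:30.
12:00 UTC + 11h30m = 23:30 local.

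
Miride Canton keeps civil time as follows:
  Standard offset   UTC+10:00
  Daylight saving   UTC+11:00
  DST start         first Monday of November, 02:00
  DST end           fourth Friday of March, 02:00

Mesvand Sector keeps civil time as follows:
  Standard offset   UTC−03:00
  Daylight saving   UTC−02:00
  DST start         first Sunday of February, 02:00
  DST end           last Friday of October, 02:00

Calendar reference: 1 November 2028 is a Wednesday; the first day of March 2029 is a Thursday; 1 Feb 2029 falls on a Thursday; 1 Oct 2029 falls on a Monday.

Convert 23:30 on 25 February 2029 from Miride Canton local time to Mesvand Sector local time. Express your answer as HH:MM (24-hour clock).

10:30

1 November 2028 is a Wednesday, so the first Monday is November 6.
1 March 2029 is a Thursday, so the first Friday is March 2 and the fourth is March 23.
25 February 2029 lies within the daylight-saving period (6 November 2028 – 23 March 2029), so Miride Canton is on daylight time, UTC+11:00.
23:30 Miride Canton − 11h = 12:30 UTC.
1 February 2029 is a Thursday, so the first Sunday is February 4.
1 October 2029 is a Monday, so Fridays fall on 5, 12, 19, 26; the last is October 26.
At the standard offset (UTC−03:00), 12:30 UTC − 3h = 09:30 Mesvand Sector standard time.
Daylight saving runs 4 February – 26 October; the standard-time date in Mesvand Sector, 25 February 2029, is inside that window, so Mesvand Sector is at UTC−02:00.
12:30 UTC − 2h = 10:30 Mesvand Sector.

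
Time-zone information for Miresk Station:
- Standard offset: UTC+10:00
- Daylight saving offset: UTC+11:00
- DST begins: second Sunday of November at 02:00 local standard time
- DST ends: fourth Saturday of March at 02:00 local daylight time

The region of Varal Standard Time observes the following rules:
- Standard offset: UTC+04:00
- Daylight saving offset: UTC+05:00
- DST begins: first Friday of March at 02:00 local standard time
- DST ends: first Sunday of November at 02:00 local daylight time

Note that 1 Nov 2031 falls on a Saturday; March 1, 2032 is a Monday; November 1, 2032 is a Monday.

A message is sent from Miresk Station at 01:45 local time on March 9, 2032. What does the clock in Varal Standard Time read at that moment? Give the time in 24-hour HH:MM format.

1 November 2031 is a Saturday, so the first Sunday is November 2 and the second is November 9.
1 March 2032 is a Monday, so the first Saturday is March 6 and the fourth is March 27.
March 9, 2032 lies within the daylight-saving period (9 November 2031 – 27 March 2032), so Miresk Station is on daylight time, UTC+11:00.
01:45 Miresk Station − 11h = 14:45 UTC (rolling into the previous day, 8 March 2032).
1 March 2032 is a Monday, so the first Friday is March 5.
1 November 2032 is a Monday, so the first Sunday is November 7.
At the standard offset (UTC+04:00), 14:45 UTC + 4h = 18:45 Varal Standard Time standard time.
The standard-time date in Varal Standard Time, March 8, 2032, falls between 5 March and 7 November, so daylight saving is in effect and Varal Standard Time is at UTC+05:00.
14:45 UTC + 5h = 19:45 Varal Standard Time.

19:45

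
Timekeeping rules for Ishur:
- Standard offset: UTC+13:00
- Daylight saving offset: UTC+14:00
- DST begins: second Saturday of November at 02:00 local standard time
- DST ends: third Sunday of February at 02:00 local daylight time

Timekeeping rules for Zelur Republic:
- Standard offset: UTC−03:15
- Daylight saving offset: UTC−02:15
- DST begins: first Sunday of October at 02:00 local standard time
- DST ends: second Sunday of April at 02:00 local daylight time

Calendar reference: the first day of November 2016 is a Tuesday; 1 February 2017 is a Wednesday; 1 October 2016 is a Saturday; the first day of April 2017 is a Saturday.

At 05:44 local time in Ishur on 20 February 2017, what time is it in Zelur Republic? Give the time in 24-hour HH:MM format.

14:29

1 November 2016 is a Tuesday, so the first Saturday is November 5 and the second is November 12.
1 February 2017 is a Wednesday, so the first Sunday is February 5 and the third is February 19.
20 February 2017 is outside the daylight-saving period (12 November 2016 – 19 February 2017), so Ishur is on standard time, UTC+13:00.
05:44 Ishur − 13h = 16:44 UTC (rolling into the previous day, 19 February 2017).
1 October 2016 is a Saturday, so the first Sunday is October 2.
1 April 2017 is a Saturday, so the first Sunday is April 2 and the second is April 9.
At the standard offset (UTC−03:15), 16:44 UTC − 3h15m = 13:29 Zelur Republic standard time.
The standard-time date in Zelur Republic, 19 February 2017, lies within the daylight-saving period (2 October 2016 – 9 April 2017), so Zelur Republic is on daylight time, UTC−02:15.
16:44 UTC − 2h15m = 14:29 Zelur Republic.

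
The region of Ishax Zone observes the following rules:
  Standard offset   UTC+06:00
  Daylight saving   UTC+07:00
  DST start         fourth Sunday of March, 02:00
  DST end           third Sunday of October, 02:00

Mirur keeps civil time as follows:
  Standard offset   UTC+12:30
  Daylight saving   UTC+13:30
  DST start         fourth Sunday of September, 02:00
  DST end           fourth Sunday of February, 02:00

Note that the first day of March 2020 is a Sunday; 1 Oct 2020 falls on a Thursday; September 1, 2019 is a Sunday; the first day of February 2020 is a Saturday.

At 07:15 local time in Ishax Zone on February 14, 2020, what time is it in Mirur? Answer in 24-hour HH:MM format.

14:45

1 March 2020 is a Sunday, so the first Sunday is March 1 and the fourth is March 22.
1 October 2020 is a Thursday, so the first Sunday is October 4 and the third is October 18.
February 14, 2020 is outside the daylight-saving period (22 March – 18 October), so Ishax Zone is on standard time, UTC+06:00.
07:15 Ishax Zone − 6h = 01:15 UTC.
1 September 2019 is a Sunday, so the first Sunday is September 1 and the fourth is September 22.
1 February 2020 is a Saturday, so the first Sunday is February 2 and the fourth is February 23.
At the standard offset (UTC+12:30), 01:15 UTC + 12h30m = 13:45 Mirur standard time.
The standard-time date in Mirur, February 14, 2020, falls between 22 September 2019 and 23 February 2020, so daylight saving is in effect and Mirur is at UTC+13:30.
01:15 UTC + 13h30m = 14:45 Mirur.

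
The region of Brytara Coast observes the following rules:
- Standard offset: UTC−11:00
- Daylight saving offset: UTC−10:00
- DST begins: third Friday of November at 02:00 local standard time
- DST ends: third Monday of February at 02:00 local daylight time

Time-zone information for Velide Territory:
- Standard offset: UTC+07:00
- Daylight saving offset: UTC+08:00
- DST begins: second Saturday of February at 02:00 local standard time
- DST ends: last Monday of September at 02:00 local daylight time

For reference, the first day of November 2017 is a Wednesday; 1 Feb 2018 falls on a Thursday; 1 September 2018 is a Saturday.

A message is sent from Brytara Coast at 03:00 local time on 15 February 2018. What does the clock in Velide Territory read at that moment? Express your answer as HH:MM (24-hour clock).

21:00

1 November 2017 is a Wednesday, so the first Friday is November 3 and the third is November 17.
1 February 2018 is a Thursday, so the first Monday is February 5 and the third is February 19.
Daylight saving runs 17 November 2017 – 19 February 2018; 15 February 2018 is inside that window, so Brytara Coast is at UTC−10:00.
03:00 Brytara Coast + 10h = 13:00 UTC.
1 February 2018 is a Thursday, so the first Saturday is February 3 and the second is February 10.
1 September 2018 is a Saturday, so Mondays fall on 3, 10, 17, 24; the last is September 24.
At the standard offset (UTC+07:00), 13:00 UTC + 7h = 20:00 Velide Territory standard time.
The standard-time date in Velide Territory, 15 February 2018, falls between 10 February and 24 September, so daylight saving is in effect and Velide Territory is at UTC+08:00.
13:00 UTC + 8h = 21:00 Velide Territory.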